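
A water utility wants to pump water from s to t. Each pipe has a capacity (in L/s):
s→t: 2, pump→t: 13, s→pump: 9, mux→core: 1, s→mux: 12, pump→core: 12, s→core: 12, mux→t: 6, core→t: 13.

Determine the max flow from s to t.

30

Augment s→t: bottleneck 2. Total 2.
Augment s→pump→t: bottleneck 9. Total 11.
Augment s→mux→t: bottleneck 6. Total 17.
Augment s→core→t: bottleneck 12. Total 29.
Augment s→mux→core→t: bottleneck 1. Total 30.
No augmenting path remains in the residual graph.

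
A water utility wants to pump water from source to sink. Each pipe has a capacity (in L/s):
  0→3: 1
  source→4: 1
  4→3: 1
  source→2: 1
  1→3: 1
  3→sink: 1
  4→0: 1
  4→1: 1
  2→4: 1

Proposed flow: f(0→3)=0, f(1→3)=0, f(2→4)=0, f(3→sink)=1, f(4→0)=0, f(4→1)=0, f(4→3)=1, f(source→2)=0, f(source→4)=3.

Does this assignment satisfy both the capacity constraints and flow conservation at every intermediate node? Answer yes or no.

No

Capacity violated on source→4: flow 3 > capacity 1.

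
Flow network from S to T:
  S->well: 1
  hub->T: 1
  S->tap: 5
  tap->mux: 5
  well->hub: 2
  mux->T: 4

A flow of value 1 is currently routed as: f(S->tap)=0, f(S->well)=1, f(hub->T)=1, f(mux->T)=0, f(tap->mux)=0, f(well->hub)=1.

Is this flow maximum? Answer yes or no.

No

Residual path S->tap->mux->T has bottleneck 4 > 0.
Pushing 4 along it raises the flow to 5, so the given flow is not maximum.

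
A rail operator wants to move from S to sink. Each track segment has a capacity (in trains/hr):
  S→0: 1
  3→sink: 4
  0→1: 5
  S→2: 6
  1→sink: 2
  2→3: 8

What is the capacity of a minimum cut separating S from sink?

5

Max flow = 5 (via 2 augmenting paths).
In the residual at optimum, the set reachable from S is {2, 3, S}.
Cut edges: S→0 (cap 1), 3→sink (cap 4). Sum = 5.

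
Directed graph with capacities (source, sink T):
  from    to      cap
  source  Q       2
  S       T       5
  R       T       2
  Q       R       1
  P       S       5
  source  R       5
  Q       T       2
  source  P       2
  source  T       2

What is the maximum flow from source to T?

Augment source→T: bottleneck 2. Total 2.
Augment source→Q→T: bottleneck 2. Total 4.
Augment source→R→T: bottleneck 2. Total 6.
Augment source→P→S→T: bottleneck 2. Total 8.
No augmenting path remains in the residual graph.

8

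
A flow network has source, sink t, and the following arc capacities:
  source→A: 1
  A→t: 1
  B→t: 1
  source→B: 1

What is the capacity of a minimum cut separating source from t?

2

Max flow = 2 (via 2 augmenting paths).
In the residual at optimum, the set reachable from source is {source}.
Cut edges: source→A (cap 1), source→B (cap 1). Sum = 2.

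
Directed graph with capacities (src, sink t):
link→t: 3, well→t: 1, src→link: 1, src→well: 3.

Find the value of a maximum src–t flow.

2

Augment src→link→t: bottleneck 1. Total 1.
Augment src→well→t: bottleneck 1. Total 2.
No augmenting path remains in the residual graph.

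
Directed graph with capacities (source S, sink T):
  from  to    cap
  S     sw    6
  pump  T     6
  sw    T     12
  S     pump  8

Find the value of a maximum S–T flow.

Augment S->pump->T: bottleneck 6. Total 6.
Augment S->sw->T: bottleneck 6. Total 12.
No augmenting path remains in the residual graph.

12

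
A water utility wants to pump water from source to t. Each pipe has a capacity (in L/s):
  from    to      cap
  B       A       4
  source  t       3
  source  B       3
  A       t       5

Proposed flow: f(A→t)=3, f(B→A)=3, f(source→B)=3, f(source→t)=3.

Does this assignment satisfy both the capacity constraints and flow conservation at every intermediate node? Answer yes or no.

Yes

Every edge has 0 ≤ f(e) ≤ cap(e).
At each intermediate node, inflow equals outflow.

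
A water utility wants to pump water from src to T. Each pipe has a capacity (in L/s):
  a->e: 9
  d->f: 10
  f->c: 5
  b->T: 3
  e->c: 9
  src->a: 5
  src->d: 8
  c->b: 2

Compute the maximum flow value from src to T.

2

Augment src->a->e->c->b->T: bottleneck 2. Total 2.
No augmenting path remains in the residual graph.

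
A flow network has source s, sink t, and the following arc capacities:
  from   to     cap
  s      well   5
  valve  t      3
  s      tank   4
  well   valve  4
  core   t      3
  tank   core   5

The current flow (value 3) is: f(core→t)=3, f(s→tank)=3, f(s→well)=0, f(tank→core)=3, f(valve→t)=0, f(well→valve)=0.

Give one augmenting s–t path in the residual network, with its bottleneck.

s→well→valve→t, bottleneck 3

Residual along s→well→valve→t: s→well: 5, well→valve: 4, valve→t: 3.
Bottleneck = min = 3.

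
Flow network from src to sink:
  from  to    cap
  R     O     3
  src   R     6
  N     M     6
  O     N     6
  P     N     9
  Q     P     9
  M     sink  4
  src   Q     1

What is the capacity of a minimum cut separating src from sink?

Max flow = 4 (via 2 augmenting paths).
In the residual at optimum, the set reachable from src is {R, src}.
Cut edges: R->O (cap 3), src->Q (cap 1). Sum = 4.

4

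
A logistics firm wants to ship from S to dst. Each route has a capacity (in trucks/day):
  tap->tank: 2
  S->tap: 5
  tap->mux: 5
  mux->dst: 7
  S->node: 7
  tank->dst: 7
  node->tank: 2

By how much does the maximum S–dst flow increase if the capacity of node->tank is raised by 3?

3

Original max flow = 7.
After raising cap(node->tank), augmenting paths through that edge carry 3 more units.
New max flow = 10. Increase = 3.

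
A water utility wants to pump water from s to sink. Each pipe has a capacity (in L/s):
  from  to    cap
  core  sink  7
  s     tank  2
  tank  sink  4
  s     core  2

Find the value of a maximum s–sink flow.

Augment s->core->sink: bottleneck 2. Total 2.
Augment s->tank->sink: bottleneck 2. Total 4.
No augmenting path remains in the residual graph.

4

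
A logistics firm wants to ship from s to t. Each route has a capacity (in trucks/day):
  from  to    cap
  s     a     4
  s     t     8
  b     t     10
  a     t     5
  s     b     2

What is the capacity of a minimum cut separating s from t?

14

Max flow = 14 (via 3 augmenting paths).
In the residual at optimum, the set reachable from s is {s}.
Cut edges: s->b (cap 2), s->a (cap 4), s->t (cap 8). Sum = 14.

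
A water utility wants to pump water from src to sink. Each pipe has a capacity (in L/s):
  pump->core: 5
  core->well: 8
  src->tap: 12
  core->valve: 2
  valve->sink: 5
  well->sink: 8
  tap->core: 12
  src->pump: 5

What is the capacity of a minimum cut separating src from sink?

10

Max flow = 10 (via 3 augmenting paths).
In the residual at optimum, the set reachable from src is {core, pump, src, tap}.
Cut edges: core->well (cap 8), core->valve (cap 2). Sum = 10.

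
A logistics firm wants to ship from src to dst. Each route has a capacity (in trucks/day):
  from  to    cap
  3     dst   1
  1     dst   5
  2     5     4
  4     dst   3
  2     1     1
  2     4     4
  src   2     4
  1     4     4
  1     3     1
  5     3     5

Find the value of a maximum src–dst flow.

4

Augment src->2->1->dst: bottleneck 1. Total 1.
Augment src->2->4->dst: bottleneck 3. Total 4.
No augmenting path remains in the residual graph.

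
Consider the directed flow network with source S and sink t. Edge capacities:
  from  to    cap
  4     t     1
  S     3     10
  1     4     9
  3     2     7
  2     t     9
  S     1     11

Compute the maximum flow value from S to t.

Augment S->1->4->t: bottleneck 1. Total 1.
Augment S->3->2->t: bottleneck 7. Total 8.
No augmenting path remains in the residual graph.

8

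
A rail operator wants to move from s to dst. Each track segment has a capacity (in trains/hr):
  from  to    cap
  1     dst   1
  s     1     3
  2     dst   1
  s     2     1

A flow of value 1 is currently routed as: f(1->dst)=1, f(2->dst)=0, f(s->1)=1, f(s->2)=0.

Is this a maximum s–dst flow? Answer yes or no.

No

Residual path s->2->dst has bottleneck 1 > 0.
Pushing 1 along it raises the flow to 2, so the given flow is not maximum.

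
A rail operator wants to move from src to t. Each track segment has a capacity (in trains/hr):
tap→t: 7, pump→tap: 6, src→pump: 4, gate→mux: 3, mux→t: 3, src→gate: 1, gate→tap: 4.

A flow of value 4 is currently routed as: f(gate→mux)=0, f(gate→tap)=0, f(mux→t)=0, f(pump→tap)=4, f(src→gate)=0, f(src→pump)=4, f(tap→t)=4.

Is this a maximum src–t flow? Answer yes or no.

Residual path src→gate→tap→t has bottleneck 1 > 0.
Pushing 1 along it raises the flow to 5, so the given flow is not maximum.

No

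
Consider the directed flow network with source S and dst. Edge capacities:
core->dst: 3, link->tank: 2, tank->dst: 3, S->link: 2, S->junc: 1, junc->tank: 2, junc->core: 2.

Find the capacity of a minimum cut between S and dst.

3

Max flow = 3 (via 2 augmenting paths).
In the residual at optimum, the set reachable from S is {S}.
Cut edges: S->link (cap 2), S->junc (cap 1). Sum = 3.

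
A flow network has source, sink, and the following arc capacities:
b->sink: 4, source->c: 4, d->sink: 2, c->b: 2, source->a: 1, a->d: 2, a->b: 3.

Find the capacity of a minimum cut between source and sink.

Max flow = 3 (via 2 augmenting paths).
In the residual at optimum, the set reachable from source is {c, source}.
Cut edges: source->a (cap 1), c->b (cap 2). Sum = 3.

3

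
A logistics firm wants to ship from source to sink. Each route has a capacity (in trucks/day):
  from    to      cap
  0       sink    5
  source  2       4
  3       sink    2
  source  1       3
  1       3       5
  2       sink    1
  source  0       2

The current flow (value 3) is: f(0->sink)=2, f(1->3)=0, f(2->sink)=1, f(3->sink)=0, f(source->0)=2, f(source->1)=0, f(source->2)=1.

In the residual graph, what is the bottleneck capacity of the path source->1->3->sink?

Residual capacities along the path: source->1: 3, 1->3: 5, 3->sink: 2.
Minimum is 2.

2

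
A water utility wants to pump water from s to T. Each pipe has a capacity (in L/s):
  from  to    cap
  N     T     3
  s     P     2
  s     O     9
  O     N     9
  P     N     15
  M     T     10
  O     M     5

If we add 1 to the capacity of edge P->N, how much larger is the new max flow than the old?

0

Original max flow = 8.
Edge P->N does not cross the min cut (source side {N, O, P, s}), so extra capacity there cannot help.
New max flow = 8. Increase = 0.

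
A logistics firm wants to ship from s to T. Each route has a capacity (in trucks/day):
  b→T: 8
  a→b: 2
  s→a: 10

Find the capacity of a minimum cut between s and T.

Max flow = 2 (via 1 augmenting path).
In the residual at optimum, the set reachable from s is {a, s}.
Cut edges: a→b (cap 2). Sum = 2.

2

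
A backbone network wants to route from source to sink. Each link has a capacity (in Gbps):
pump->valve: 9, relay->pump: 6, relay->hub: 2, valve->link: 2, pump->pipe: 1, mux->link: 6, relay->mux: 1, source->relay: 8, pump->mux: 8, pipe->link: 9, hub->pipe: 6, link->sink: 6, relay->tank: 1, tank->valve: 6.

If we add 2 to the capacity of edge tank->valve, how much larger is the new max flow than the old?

Original max flow = 6.
Edge tank->valve does not cross the min cut (source side {hub, link, mux, pipe, pump, relay, source, tank, valve}), so extra capacity there cannot help.
New max flow = 6. Increase = 0.

0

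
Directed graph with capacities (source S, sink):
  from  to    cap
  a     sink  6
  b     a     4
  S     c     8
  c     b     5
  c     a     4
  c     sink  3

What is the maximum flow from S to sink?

8

Augment S→c→sink: bottleneck 3. Total 3.
Augment S→c→a→sink: bottleneck 4. Total 7.
Augment S→c→b→a→sink: bottleneck 1. Total 8.
No augmenting path remains in the residual graph.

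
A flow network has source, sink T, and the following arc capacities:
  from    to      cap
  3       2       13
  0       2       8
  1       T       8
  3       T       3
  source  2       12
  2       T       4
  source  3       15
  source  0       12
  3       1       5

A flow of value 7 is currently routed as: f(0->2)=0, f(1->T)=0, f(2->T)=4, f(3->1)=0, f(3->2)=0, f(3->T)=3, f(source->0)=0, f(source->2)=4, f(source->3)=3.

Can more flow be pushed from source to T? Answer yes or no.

Residual path source->3->1->T has bottleneck 5 > 0.
Pushing 5 along it raises the flow to 12, so the given flow is not maximum.

Yes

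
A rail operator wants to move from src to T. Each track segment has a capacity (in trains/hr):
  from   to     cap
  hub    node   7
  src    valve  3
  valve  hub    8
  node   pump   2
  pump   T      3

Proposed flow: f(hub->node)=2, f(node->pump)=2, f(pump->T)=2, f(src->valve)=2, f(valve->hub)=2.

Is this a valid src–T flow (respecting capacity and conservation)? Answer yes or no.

Yes

Every edge has 0 ≤ f(e) ≤ cap(e).
At each intermediate node, inflow equals outflow.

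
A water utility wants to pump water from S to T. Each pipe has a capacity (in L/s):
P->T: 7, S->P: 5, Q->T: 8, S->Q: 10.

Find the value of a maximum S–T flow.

Augment S->Q->T: bottleneck 8. Total 8.
Augment S->P->T: bottleneck 5. Total 13.
No augmenting path remains in the residual graph.

13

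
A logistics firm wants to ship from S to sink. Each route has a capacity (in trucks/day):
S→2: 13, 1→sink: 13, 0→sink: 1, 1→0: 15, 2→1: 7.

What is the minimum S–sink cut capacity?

7

Max flow = 7 (via 1 augmenting path).
In the residual at optimum, the set reachable from S is {2, S}.
Cut edges: 2→1 (cap 7). Sum = 7.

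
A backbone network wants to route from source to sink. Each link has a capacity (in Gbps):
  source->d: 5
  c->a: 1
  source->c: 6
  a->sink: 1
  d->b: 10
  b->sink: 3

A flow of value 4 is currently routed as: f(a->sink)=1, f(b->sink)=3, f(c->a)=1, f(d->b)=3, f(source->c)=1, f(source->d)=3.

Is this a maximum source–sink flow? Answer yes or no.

Residual reachable from source: {b, c, d, source}; sink is not reachable.
Saturated cut: c->a, b->sink with total capacity 4 = current flow value. Flow is maximum.

Yes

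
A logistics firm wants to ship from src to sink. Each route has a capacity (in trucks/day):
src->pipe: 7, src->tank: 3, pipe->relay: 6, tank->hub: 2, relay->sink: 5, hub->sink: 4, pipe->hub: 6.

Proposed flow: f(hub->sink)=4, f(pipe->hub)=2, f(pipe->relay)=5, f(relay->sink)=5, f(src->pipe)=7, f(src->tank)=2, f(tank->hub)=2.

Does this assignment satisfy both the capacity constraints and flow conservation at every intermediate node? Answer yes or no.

Yes

Every edge has 0 ≤ f(e) ≤ cap(e).
At each intermediate node, inflow equals outflow.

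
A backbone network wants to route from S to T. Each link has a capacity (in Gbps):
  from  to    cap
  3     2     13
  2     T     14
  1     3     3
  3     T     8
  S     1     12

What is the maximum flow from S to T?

Augment S->1->3->T: bottleneck 3. Total 3.
No augmenting path remains in the residual graph.

3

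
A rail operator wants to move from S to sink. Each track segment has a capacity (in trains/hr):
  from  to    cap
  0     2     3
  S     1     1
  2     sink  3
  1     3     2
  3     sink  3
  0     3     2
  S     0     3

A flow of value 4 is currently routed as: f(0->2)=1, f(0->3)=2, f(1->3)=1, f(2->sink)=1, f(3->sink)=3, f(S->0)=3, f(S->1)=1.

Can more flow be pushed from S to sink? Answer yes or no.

Residual reachable from S: {S}; sink is not reachable.
Saturated cut: S->1, S->0 with total capacity 4 = current flow value. Flow is maximum.

No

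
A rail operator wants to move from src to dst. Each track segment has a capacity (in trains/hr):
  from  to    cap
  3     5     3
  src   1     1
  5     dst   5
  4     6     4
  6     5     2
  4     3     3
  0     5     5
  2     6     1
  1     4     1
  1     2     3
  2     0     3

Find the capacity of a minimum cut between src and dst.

1

Max flow = 1 (via 1 augmenting path).
In the residual at optimum, the set reachable from src is {src}.
Cut edges: src->1 (cap 1). Sum = 1.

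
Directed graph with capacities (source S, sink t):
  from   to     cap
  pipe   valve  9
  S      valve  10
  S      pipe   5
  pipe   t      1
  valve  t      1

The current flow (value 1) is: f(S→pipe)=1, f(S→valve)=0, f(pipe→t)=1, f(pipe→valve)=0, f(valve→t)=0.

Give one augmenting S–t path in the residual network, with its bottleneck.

Residual along S→valve→t: S→valve: 10, valve→t: 1.
Bottleneck = min = 1.

S→valve→t, bottleneck 1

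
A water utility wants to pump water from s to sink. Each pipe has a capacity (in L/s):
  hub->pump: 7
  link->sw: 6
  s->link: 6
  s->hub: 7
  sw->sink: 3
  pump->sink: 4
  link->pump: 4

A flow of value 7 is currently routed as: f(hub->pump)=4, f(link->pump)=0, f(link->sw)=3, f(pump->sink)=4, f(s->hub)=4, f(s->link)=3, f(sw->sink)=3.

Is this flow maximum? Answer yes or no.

Residual reachable from s: {hub, link, pump, s, sw}; sink is not reachable.
Saturated cut: pump->sink, sw->sink with total capacity 7 = current flow value. Flow is maximum.

Yes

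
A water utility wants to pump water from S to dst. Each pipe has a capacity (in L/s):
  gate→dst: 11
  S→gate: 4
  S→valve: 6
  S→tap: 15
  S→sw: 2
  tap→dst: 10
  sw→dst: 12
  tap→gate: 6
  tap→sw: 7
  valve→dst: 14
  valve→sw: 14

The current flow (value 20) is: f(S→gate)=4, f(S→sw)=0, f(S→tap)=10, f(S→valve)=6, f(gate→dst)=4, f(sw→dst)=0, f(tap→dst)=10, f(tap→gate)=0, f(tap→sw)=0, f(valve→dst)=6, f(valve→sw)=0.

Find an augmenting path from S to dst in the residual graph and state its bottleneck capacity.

Residual along S→sw→dst: S→sw: 2, sw→dst: 12.
Bottleneck = min = 2.

S→sw→dst, bottleneck 2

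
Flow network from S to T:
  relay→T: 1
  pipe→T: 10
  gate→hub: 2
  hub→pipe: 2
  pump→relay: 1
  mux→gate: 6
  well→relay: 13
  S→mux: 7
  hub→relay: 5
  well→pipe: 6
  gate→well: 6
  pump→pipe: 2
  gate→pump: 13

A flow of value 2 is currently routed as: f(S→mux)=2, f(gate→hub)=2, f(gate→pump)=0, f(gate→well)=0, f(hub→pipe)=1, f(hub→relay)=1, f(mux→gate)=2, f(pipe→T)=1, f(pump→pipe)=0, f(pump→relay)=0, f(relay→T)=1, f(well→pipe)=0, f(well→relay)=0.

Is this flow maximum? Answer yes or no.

Residual path S→mux→gate→pump→pipe→T has bottleneck 2 > 0.
Pushing 2 along it raises the flow to 4, so the given flow is not maximum.

No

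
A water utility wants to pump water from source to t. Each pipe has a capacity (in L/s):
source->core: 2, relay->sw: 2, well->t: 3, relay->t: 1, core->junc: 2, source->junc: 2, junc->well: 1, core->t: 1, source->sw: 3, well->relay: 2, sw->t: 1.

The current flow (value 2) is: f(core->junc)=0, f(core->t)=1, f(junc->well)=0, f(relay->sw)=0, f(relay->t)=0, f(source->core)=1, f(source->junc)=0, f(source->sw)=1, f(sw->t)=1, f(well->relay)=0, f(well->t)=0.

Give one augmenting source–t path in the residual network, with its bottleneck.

source->junc->well->t, bottleneck 1

Residual along source->junc->well->t: source->junc: 2, junc->well: 1, well->t: 3.
Bottleneck = min = 1.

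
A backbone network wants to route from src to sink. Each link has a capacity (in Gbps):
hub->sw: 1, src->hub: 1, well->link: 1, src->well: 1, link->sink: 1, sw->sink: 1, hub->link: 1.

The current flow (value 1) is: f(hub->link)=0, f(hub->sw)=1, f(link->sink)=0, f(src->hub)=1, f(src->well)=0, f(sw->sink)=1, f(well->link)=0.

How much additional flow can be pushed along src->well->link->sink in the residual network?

1

Residual capacities along the path: src->well: 1, well->link: 1, link->sink: 1.
Minimum is 1.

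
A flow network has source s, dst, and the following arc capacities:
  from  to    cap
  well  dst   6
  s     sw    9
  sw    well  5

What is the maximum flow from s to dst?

5

Augment s->sw->well->dst: bottleneck 5. Total 5.
No augmenting path remains in the residual graph.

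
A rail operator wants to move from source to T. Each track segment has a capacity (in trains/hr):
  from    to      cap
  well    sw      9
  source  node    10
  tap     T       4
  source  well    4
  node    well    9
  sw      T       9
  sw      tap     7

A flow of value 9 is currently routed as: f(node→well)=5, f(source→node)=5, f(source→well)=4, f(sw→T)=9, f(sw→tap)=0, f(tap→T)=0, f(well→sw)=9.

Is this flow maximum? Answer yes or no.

Residual reachable from source: {node, source, well}; T is not reachable.
Saturated cut: well→sw with total capacity 9 = current flow value. Flow is maximum.

Yes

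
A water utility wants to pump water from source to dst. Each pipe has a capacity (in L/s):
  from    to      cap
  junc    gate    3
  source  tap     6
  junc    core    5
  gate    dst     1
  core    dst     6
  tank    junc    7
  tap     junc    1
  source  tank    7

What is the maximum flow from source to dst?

Augment source→tank→junc→core→dst: bottleneck 5. Total 5.
Augment source→tank→junc→gate→dst: bottleneck 1. Total 6.
No augmenting path remains in the residual graph.

6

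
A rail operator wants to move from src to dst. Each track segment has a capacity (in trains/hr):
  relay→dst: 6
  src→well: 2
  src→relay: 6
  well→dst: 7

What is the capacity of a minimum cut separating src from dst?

Max flow = 8 (via 2 augmenting paths).
In the residual at optimum, the set reachable from src is {src}.
Cut edges: src→relay (cap 6), src→well (cap 2). Sum = 8.

8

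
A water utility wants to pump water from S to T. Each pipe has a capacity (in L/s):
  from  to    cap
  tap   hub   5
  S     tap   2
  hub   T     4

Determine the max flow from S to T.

Augment S->tap->hub->T: bottleneck 2. Total 2.
No augmenting path remains in the residual graph.

2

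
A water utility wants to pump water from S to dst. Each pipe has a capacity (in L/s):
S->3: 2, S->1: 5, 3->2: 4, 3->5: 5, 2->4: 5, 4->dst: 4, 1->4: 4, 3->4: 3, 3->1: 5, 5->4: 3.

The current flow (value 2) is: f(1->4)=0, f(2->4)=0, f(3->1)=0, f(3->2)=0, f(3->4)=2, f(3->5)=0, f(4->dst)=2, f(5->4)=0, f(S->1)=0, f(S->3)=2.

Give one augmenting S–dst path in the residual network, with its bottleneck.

Residual along S->1->4->dst: S->1: 5, 1->4: 4, 4->dst: 2.
Bottleneck = min = 2.

S->1->4->dst, bottleneck 2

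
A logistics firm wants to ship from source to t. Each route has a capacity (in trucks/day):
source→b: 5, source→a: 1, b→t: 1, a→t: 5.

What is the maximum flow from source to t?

Augment source→b→t: bottleneck 1. Total 1.
Augment source→a→t: bottleneck 1. Total 2.
No augmenting path remains in the residual graph.

2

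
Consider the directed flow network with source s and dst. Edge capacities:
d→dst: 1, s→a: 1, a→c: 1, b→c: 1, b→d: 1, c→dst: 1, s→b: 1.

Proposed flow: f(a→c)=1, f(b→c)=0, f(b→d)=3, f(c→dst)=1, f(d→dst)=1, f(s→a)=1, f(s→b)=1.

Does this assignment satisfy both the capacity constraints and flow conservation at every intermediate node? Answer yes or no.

No

Capacity violated on b→d: flow 3 > capacity 1.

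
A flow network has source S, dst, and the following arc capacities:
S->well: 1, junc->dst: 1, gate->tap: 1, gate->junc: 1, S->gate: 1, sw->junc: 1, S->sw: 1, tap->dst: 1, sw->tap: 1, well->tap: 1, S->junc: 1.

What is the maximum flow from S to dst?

Augment S->junc->dst: bottleneck 1. Total 1.
Augment S->gate->tap->dst: bottleneck 1. Total 2.
No augmenting path remains in the residual graph.

2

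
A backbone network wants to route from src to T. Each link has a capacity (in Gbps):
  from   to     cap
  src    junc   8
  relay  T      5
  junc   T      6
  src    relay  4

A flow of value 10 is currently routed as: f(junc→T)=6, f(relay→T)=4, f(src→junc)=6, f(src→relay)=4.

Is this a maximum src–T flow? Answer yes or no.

Residual reachable from src: {junc, src}; T is not reachable.
Saturated cut: src→relay, junc→T with total capacity 10 = current flow value. Flow is maximum.

Yes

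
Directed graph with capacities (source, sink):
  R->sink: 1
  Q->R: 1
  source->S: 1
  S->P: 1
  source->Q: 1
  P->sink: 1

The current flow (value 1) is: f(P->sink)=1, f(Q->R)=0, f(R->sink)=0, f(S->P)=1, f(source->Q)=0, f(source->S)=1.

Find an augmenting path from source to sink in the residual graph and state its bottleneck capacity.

Residual along source->Q->R->sink: source->Q: 1, Q->R: 1, R->sink: 1.
Bottleneck = min = 1.

source->Q->R->sink, bottleneck 1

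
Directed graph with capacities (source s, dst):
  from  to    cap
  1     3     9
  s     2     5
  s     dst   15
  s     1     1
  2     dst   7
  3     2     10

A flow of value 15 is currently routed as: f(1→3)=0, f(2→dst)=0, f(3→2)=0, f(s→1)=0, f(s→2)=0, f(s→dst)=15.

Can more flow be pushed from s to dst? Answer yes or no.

Yes

Residual path s→2→dst has bottleneck 5 > 0.
Pushing 5 along it raises the flow to 20, so the given flow is not maximum.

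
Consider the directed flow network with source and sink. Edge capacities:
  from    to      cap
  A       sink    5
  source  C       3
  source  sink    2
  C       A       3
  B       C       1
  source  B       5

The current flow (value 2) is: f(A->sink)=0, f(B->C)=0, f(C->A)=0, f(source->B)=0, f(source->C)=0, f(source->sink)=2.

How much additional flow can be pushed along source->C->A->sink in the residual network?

3

Residual capacities along the path: source->C: 3, C->A: 3, A->sink: 5.
Minimum is 3.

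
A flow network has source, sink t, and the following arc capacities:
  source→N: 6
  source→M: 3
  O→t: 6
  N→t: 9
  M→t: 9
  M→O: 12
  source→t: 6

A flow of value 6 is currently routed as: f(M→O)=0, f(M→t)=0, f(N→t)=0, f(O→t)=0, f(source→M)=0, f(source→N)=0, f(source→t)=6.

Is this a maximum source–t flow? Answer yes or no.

No

Residual path source→N→t has bottleneck 6 > 0.
Pushing 6 along it raises the flow to 12, so the given flow is not maximum.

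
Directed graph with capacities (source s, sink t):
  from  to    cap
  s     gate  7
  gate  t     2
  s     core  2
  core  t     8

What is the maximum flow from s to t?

Augment s→gate→t: bottleneck 2. Total 2.
Augment s→core→t: bottleneck 2. Total 4.
No augmenting path remains in the residual graph.

4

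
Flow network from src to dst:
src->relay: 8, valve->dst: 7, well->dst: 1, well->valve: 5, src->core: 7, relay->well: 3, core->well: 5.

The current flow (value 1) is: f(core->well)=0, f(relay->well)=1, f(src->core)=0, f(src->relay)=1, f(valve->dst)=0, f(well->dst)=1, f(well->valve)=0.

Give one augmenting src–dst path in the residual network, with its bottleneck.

Residual along src->relay->well->valve->dst: src->relay: 7, relay->well: 2, well->valve: 5, valve->dst: 7.
Bottleneck = min = 2.

src->relay->well->valve->dst, bottleneck 2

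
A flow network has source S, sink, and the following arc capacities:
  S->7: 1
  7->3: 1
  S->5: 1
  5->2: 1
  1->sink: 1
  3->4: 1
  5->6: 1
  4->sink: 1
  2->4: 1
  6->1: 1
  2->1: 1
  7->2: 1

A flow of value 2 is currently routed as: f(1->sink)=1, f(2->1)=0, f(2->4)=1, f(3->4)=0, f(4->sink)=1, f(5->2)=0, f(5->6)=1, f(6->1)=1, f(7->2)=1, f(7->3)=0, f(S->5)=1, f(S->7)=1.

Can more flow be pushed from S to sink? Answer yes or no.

No

Residual reachable from S: {S}; sink is not reachable.
Saturated cut: S->5, S->7 with total capacity 2 = current flow value. Flow is maximum.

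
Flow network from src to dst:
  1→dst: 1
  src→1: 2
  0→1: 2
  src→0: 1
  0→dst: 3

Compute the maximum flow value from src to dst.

Augment src→0→dst: bottleneck 1. Total 1.
Augment src→1→dst: bottleneck 1. Total 2.
No augmenting path remains in the residual graph.

2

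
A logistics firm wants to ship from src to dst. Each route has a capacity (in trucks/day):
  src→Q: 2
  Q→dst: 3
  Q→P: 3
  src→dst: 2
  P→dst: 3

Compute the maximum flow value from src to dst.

4

Augment src→dst: bottleneck 2. Total 2.
Augment src→Q→dst: bottleneck 2. Total 4.
No augmenting path remains in the residual graph.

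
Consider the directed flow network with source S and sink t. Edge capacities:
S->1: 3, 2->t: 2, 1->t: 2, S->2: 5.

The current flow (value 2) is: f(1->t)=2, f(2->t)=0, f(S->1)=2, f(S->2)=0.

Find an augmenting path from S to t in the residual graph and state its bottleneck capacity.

Residual along S->2->t: S->2: 5, 2->t: 2.
Bottleneck = min = 2.

S->2->t, bottleneck 2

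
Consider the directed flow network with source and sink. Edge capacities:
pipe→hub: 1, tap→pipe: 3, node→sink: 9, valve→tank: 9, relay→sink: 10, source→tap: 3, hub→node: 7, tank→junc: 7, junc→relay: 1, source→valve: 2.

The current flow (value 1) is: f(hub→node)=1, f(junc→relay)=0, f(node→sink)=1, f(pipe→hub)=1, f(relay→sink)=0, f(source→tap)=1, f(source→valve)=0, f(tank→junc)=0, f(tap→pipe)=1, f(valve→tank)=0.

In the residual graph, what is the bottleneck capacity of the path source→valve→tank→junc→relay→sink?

1

Residual capacities along the path: source→valve: 2, valve→tank: 9, tank→junc: 7, junc→relay: 1, relay→sink: 10.
Minimum is 1.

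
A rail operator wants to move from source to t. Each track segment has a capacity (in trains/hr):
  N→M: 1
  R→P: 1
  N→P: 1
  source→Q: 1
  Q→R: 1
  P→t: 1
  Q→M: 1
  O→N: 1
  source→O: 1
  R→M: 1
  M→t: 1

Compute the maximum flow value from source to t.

2

Augment source→Q→M→t: bottleneck 1. Total 1.
Augment source→O→N→P→t: bottleneck 1. Total 2.
No augmenting path remains in the residual graph.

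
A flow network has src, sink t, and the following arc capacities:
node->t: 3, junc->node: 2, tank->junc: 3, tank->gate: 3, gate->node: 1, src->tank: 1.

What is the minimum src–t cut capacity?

1

Max flow = 1 (via 1 augmenting path).
In the residual at optimum, the set reachable from src is {src}.
Cut edges: src->tank (cap 1). Sum = 1.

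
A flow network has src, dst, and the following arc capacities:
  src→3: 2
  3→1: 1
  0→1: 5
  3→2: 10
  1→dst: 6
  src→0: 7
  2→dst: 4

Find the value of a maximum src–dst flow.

Augment src→3→2→dst: bottleneck 2. Total 2.
Augment src→0→1→dst: bottleneck 5. Total 7.
No augmenting path remains in the residual graph.

7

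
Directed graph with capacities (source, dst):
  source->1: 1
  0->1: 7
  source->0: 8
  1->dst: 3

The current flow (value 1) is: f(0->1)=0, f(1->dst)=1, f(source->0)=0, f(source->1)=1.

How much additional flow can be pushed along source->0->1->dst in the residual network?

2

Residual capacities along the path: source->0: 8, 0->1: 7, 1->dst: 2.
Minimum is 2.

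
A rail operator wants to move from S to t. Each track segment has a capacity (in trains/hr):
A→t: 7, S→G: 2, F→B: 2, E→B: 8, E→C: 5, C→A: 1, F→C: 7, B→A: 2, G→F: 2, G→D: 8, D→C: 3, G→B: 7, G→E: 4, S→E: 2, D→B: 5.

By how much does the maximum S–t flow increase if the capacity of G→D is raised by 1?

0

Original max flow = 3.
Edge G→D does not cross the min cut (source side {B, C, D, E, F, G, S}), so extra capacity there cannot help.
New max flow = 3. Increase = 0.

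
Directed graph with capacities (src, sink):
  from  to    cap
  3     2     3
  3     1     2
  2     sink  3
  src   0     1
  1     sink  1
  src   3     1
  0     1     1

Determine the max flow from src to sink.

2

Augment src→0→1→sink: bottleneck 1. Total 1.
Augment src→3→2→sink: bottleneck 1. Total 2.
No augmenting path remains in the residual graph.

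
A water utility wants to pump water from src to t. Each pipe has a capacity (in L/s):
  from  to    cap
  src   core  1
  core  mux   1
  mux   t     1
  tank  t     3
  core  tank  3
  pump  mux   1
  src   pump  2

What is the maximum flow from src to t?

Augment src->pump->mux->t: bottleneck 1. Total 1.
Augment src->core->tank->t: bottleneck 1. Total 2.
No augmenting path remains in the residual graph.

2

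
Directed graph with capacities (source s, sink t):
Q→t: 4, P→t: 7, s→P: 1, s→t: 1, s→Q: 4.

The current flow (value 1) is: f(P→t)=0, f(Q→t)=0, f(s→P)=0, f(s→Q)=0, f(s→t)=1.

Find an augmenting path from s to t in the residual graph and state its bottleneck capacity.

s→Q→t, bottleneck 4

Residual along s→Q→t: s→Q: 4, Q→t: 4.
Bottleneck = min = 4.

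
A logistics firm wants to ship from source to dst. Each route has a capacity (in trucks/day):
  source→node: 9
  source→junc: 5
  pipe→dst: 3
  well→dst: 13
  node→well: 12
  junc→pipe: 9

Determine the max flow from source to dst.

12

Augment source→junc→pipe→dst: bottleneck 3. Total 3.
Augment source→node→well→dst: bottleneck 9. Total 12.
No augmenting path remains in the residual graph.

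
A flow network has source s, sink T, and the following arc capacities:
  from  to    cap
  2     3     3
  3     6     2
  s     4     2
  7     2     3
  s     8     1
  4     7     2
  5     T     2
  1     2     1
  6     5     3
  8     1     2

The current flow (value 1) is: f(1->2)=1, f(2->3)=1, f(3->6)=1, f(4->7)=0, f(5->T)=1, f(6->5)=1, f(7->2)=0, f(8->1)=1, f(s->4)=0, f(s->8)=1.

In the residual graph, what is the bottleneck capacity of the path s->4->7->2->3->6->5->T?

Residual capacities along the path: s->4: 2, 4->7: 2, 7->2: 3, 2->3: 2, 3->6: 1, 6->5: 2, 5->T: 1.
Minimum is 1.

1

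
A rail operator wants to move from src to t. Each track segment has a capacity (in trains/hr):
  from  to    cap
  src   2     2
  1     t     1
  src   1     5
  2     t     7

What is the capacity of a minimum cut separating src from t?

Max flow = 3 (via 2 augmenting paths).
In the residual at optimum, the set reachable from src is {1, src}.
Cut edges: src->2 (cap 2), 1->t (cap 1). Sum = 3.

3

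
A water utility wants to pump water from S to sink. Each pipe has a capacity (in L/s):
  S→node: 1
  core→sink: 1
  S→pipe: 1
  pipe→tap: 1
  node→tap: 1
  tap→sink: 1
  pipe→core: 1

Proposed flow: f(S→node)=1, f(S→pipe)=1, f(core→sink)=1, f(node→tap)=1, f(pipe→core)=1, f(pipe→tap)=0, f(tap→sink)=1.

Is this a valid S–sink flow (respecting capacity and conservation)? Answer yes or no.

Every edge has 0 ≤ f(e) ≤ cap(e).
At each intermediate node, inflow equals outflow.

Yes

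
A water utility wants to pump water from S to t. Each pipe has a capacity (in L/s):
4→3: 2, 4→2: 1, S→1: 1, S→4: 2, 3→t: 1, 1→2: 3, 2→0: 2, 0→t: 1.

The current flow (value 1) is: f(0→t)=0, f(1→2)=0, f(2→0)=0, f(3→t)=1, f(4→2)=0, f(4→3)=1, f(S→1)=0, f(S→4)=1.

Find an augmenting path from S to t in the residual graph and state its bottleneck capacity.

Residual along S→4→2→0→t: S→4: 1, 4→2: 1, 2→0: 2, 0→t: 1.
Bottleneck = min = 1.

S→4→2→0→t, bottleneck 1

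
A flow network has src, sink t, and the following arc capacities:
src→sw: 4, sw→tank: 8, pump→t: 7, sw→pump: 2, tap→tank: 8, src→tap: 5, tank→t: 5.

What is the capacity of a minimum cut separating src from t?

7

Max flow = 7 (via 3 augmenting paths).
In the residual at optimum, the set reachable from src is {src, sw, tank, tap}.
Cut edges: sw→pump (cap 2), tank→t (cap 5). Sum = 7.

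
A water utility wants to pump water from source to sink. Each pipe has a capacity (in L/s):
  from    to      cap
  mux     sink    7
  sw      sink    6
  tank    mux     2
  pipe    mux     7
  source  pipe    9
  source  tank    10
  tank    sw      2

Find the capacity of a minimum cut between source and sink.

Max flow = 9 (via 3 augmenting paths).
In the residual at optimum, the set reachable from source is {mux, pipe, source, tank}.
Cut edges: tank→sw (cap 2), mux→sink (cap 7). Sum = 9.

9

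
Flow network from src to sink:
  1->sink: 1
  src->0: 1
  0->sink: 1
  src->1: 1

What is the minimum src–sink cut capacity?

Max flow = 2 (via 2 augmenting paths).
In the residual at optimum, the set reachable from src is {src}.
Cut edges: src->1 (cap 1), src->0 (cap 1). Sum = 2.

2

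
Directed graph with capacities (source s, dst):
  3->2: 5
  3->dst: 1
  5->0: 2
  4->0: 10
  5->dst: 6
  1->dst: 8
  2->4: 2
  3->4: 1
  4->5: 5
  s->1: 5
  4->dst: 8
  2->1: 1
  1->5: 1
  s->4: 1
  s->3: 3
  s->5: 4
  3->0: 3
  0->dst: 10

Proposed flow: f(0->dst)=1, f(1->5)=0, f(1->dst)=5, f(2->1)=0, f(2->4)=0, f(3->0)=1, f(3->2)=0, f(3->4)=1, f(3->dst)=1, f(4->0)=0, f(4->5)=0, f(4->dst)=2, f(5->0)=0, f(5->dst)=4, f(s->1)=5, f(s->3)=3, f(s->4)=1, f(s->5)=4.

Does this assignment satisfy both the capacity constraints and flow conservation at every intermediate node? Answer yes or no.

Every edge has 0 ≤ f(e) ≤ cap(e).
At each intermediate node, inflow equals outflow.

Yes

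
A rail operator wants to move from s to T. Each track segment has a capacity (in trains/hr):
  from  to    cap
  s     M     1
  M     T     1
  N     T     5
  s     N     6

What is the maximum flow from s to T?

Augment s->N->T: bottleneck 5. Total 5.
Augment s->M->T: bottleneck 1. Total 6.
No augmenting path remains in the residual graph.

6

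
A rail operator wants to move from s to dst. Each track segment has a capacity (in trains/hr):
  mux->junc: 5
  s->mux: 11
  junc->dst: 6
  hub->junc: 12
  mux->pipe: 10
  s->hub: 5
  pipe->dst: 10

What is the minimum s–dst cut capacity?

16

Max flow = 16 (via 3 augmenting paths).
In the residual at optimum, the set reachable from s is {s}.
Cut edges: s->hub (cap 5), s->mux (cap 11). Sum = 16.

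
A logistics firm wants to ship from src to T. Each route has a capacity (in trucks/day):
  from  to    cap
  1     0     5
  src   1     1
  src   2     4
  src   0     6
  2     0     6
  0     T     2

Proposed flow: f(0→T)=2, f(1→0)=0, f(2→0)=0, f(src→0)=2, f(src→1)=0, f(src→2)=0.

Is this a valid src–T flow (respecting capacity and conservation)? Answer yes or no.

Every edge has 0 ≤ f(e) ≤ cap(e).
At each intermediate node, inflow equals outflow.

Yes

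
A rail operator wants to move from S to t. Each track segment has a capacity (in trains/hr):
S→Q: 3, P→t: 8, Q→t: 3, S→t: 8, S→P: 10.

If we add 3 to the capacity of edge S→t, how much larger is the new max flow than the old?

Original max flow = 19.
After raising cap(S→t), augmenting paths through that edge carry 3 more units.
New max flow = 22. Increase = 3.

3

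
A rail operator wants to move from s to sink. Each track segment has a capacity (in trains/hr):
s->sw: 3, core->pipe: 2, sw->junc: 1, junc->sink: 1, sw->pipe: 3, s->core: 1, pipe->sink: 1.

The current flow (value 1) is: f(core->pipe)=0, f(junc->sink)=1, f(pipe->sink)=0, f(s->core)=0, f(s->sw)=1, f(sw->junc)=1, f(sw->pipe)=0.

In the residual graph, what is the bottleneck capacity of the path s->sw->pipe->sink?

1

Residual capacities along the path: s->sw: 2, sw->pipe: 3, pipe->sink: 1.
Minimum is 1.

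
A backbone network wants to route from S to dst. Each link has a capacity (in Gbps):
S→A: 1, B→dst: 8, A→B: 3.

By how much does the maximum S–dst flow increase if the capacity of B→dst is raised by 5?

0

Original max flow = 1.
Edge B→dst does not cross the min cut (source side {S}), so extra capacity there cannot help.
New max flow = 1. Increase = 0.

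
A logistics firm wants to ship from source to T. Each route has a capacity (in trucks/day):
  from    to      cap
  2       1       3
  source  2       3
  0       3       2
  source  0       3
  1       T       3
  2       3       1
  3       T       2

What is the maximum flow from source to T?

5

Augment source->0->3->T: bottleneck 2. Total 2.
Augment source->2->1->T: bottleneck 3. Total 5.
No augmenting path remains in the residual graph.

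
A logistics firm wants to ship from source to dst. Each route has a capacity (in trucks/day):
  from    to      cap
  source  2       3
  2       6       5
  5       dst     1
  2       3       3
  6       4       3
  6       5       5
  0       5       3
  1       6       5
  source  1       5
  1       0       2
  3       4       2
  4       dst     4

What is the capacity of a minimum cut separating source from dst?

Max flow = 5 (via 3 augmenting paths).
In the residual at optimum, the set reachable from source is {0, 1, 2, 3, 4, 5, 6, source}.
Cut edges: 5→dst (cap 1), 4→dst (cap 4). Sum = 5.

5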